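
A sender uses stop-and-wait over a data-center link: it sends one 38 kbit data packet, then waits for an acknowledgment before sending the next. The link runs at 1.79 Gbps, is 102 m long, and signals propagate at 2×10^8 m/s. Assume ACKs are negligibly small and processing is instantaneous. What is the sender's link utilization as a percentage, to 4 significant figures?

t_tx = L/R = 38000/1790000000 = 2.12291e-05 s.
t_prop = 102/200000000 = 5.1e-07 s; RTT = 1.02e-06 s.
Cycle = t_tx + RTT = 2.22491e-05 s.
Utilization = t_tx / cycle = 2.12291e-05/2.22491e-05 = 95.42 %.

95.42 %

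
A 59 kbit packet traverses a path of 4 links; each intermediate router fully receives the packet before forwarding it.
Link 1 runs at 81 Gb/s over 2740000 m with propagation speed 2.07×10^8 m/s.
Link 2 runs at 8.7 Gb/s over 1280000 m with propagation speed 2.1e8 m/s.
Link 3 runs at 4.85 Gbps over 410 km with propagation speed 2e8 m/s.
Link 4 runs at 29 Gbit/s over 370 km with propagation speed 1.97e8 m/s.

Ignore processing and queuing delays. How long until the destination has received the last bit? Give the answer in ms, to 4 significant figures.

L = 59000 bits.
Transmission delays (L/R per hop): 0.000728395, 0.00678161, 0.0121649, 0.00203448 ms; sum = 0.0217094 ms.
Propagation delays (d/s per hop): 13.2367, 6.09524, 2.05, 1.87817 ms; sum = 23.2601 ms.
End-to-end = 23.28 ms.

23.28 ms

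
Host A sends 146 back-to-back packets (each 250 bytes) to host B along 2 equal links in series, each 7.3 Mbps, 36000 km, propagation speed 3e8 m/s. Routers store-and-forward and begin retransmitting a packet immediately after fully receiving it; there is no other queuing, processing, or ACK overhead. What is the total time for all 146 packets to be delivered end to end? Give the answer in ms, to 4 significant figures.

Per-hop transmission t_tx = L/R = 2000/7300000 = 0.273973 ms.
Per-hop propagation t_prop = 36000000/300000000 = 120 ms.
Pipeline fill: first packet needs 2·t_tx to clear all hops; remaining 145 packets each add one t_tx.
Total = (2+146-1)·t_tx + 2·t_prop = 147·0.273973 + 2·120 = 280.3 ms.

280.3 ms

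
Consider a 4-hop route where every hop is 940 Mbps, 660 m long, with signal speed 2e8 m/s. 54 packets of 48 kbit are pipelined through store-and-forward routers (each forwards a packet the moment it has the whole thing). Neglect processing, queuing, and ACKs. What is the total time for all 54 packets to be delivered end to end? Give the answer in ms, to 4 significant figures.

2.924 ms

Per-hop transmission t_tx = L/R = 48000/940000000 = 0.0510638 ms.
Per-hop propagation t_prop = 660/200000000 = 0.0033 ms.
Pipeline fill: first packet needs 4·t_tx to clear all hops; remaining 53 packets each add one t_tx.
Total = (4+54-1)·t_tx + 4·t_prop = 57·0.0510638 + 4·0.0033 = 2.924 ms.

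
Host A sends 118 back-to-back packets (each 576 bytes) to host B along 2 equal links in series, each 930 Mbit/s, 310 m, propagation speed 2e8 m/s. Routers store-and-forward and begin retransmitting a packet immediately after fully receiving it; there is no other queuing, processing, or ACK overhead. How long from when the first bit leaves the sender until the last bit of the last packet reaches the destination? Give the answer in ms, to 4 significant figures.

0.5927 ms

Per-hop transmission t_tx = L/R = 4608/930000000 = 0.00495484 ms.
Per-hop propagation t_prop = 310/200000000 = 0.00155 ms.
Pipeline fill: first packet needs 2·t_tx to clear all hops; remaining 117 packets each add one t_tx.
Total = (2+118-1)·t_tx + 2·t_prop = 119·0.00495484 + 2·0.00155 = 0.5927 ms.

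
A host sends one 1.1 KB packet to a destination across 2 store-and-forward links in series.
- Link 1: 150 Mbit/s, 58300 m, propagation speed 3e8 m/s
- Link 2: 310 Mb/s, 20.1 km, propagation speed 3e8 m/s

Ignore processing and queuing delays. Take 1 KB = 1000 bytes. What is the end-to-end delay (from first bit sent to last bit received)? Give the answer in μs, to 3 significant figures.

L = 8800 bits.
Transmission delays (L/R per hop): 58.6667, 28.3871 μs; sum = 87.0538 μs.
Propagation delays (d/s per hop): 194.333, 67 μs; sum = 261.333 μs.
End-to-end = 348 μs.

348 μs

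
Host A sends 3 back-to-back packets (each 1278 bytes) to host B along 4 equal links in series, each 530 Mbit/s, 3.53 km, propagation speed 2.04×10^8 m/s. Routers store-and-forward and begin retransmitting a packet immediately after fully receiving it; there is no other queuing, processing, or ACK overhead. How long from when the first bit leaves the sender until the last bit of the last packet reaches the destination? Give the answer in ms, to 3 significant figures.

Per-hop transmission t_tx = L/R = 10224/530000000 = 0.0192906 ms.
Per-hop propagation t_prop = 3530/204000000 = 0.0173039 ms.
Pipeline fill: first packet needs 4·t_tx to clear all hops; remaining 2 packets each add one t_tx.
Total = (4+3-1)·t_tx + 4·t_prop = 6·0.0192906 + 4·0.0173039 = 0.185 ms.

0.185 ms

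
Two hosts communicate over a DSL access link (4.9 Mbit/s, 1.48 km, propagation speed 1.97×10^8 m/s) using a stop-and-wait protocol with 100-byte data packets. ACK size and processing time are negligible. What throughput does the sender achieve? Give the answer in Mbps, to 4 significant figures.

4.487 Mbps

t_tx = L/R = 800/4900000 = 0.000163265 s.
t_prop = 1480/197000000 = 7.51269e-06 s; RTT = 1.50254e-05 s.
Cycle = t_tx + RTT = 0.000178291 s.
Throughput = L / cycle = 800 / 0.000178291 = 4.487 Mbps.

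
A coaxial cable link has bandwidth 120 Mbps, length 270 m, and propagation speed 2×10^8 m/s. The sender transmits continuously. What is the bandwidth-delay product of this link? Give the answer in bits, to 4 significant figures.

162.0 bits

Propagation delay = 270 / 200000000 = 1.35e-06 s.
BDP = R × t_prop = 120000000 × 1.35e-06 = 162 bits.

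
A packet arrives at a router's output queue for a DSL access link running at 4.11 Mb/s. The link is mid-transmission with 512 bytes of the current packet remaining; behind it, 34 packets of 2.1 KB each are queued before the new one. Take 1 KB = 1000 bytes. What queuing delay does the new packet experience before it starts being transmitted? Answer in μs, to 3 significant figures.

140000 μs

Each queued packet: L/R = 16800/4.11e+06 = 4087.59 μs.
34 queued → 138978 μs.
Plus remaining 4096 bits of current packet: 996.594 μs.
Queuing delay = 140000 μs.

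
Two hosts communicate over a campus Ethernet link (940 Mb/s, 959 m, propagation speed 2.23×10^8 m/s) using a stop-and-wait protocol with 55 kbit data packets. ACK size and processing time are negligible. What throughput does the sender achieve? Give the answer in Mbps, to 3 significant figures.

t_tx = L/R = 55000/940000000 = 5.85106e-05 s.
t_prop = 959/223000000 = 4.30045e-06 s; RTT = 8.6009e-06 s.
Cycle = t_tx + RTT = 6.71115e-05 s.
Throughput = L / cycle = 55000 / 6.71115e-05 = 820 Mbps.

820 Mbps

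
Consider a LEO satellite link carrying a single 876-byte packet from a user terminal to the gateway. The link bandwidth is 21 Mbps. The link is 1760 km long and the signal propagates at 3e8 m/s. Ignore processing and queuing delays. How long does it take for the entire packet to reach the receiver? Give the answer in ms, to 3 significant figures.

L = 876 × 8 = 7008 bits.
Transmission delay = L/R = 7008 / 21000000 = 0.333714 ms.
Propagation delay = d/s = 1760000 m / 300000000 m/s = 5.86667 ms.
Total = 6.20 ms.

6.20 ms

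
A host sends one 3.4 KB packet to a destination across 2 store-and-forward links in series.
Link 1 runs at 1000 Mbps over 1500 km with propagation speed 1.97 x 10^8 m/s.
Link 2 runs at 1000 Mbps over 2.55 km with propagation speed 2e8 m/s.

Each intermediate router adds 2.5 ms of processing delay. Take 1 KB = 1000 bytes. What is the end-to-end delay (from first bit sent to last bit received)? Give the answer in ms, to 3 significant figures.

L = 27200 bits.
Transmission delay per hop = L/R = 27200/1000000000 = 0.0272 ms; 2 hops → 0.0544 ms.
Propagation delays (d/s per hop): 7.61421, 0.01275 ms; sum = 7.62696 ms.
Processing at 1 router(s): 1 × 2.5 ms = 2.5 ms.
End-to-end = 10.2 ms.

10.2 ms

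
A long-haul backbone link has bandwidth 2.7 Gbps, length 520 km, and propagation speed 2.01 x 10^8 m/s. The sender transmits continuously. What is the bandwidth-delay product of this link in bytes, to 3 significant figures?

873000 bytes

Propagation delay = 520000 / 2.01e+08 = 0.00258706 s.
BDP = R × t_prop = 2700000000 × 0.00258706 = 6985070 bits.
In bytes: 6985070/8 = 873000 bytes.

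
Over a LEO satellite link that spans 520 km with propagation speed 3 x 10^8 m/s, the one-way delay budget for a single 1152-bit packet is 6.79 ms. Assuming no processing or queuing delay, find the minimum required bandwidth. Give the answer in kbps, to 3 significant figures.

Propagation delay = 520000 / 300000000 = 1.73333 ms.
Transmission budget = 6.79 − 1.73333 = 5.05667 ms.
R ≥ L / t_tx = 1152 bits / 0.00505667 s = 228 kbps.

228 kbps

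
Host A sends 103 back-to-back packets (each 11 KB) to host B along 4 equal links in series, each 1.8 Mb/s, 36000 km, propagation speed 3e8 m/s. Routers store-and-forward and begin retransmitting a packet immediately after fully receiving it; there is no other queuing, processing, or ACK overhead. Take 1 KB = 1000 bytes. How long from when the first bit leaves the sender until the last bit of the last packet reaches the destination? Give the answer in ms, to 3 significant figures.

5660 ms

Per-hop transmission t_tx = L/R = 88000/1800000 = 48.8889 ms.
Per-hop propagation t_prop = 36000000/300000000 = 120 ms.
Pipeline fill: first packet needs 4·t_tx to clear all hops; remaining 102 packets each add one t_tx.
Total = (4+103-1)·t_tx + 4·t_prop = 106·48.8889 + 4·120 = 5660 ms.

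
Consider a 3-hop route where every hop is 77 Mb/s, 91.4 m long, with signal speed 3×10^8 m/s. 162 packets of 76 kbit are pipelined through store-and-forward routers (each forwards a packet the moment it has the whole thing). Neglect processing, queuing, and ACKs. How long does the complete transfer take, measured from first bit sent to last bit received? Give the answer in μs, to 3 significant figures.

162000 μs

Per-hop transmission t_tx = L/R = 76000/77000000 = 987.013 μs.
Per-hop propagation t_prop = 91.4/300000000 = 0.304667 μs.
Pipeline fill: first packet needs 3·t_tx to clear all hops; remaining 161 packets each add one t_tx.
Total = (3+162-1)·t_tx + 3·t_prop = 164·987.013 + 3·0.304667 = 162000 μs.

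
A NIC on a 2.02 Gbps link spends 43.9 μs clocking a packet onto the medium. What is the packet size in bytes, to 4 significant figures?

11080 bytes

L = R × t_tx = 2020000000 b/s × 4.39e-05 s = 88678 bits.
In bytes: 88678 / 8 = 11080 bytes.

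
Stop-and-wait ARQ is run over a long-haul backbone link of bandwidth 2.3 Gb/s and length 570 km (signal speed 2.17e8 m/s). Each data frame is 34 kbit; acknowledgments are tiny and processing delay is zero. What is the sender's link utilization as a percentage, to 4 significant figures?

0.2806 %

t_tx = L/R = 34000/2300000000 = 1.47826e-05 s.
t_prop = 570000/217000000 = 0.00262673 s; RTT = 0.00525346 s.
Cycle = t_tx + RTT = 0.00526824 s.
Utilization = t_tx / cycle = 1.47826e-05/0.00526824 = 0.2806 %.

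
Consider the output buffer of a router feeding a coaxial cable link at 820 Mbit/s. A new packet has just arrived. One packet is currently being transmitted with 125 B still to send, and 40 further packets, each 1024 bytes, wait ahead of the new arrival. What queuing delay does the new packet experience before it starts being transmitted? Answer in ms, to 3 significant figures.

Each queued packet: L/R = 8192/820000000 = 0.00999024 ms.
40 queued → 0.39961 ms.
Plus remaining 1000 bits of current packet: 0.00121951 ms.
Queuing delay = 0.401 ms.

0.401 ms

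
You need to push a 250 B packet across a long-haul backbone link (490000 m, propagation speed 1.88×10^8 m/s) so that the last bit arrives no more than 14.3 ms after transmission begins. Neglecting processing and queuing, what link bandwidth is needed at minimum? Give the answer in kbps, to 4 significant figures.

L = 2000 bits.
Propagation delay = 490000 / 188000000 = 2.60638 ms.
Transmission budget = 14.3 − 2.60638 = 11.6936 ms.
R ≥ L / t_tx = 2000 bits / 0.0116936 s = 171.0 kbps.

171.0 kbps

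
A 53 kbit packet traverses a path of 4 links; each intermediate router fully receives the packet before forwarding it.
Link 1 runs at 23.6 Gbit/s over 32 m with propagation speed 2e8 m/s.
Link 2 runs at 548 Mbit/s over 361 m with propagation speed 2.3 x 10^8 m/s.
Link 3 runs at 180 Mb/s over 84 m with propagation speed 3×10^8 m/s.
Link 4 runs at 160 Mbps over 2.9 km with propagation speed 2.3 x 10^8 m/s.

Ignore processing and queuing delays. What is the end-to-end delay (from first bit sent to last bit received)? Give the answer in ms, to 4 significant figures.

L = 53000 bits.
Transmission delays (L/R per hop): 0.00224576, 0.0967153, 0.294444, 0.33125 ms; sum = 0.724656 ms.
Propagation delays (d/s per hop): 0.00016, 0.00156957, 0.00028, 0.0126087 ms; sum = 0.0146183 ms.
End-to-end = 0.7393 ms.

0.7393 ms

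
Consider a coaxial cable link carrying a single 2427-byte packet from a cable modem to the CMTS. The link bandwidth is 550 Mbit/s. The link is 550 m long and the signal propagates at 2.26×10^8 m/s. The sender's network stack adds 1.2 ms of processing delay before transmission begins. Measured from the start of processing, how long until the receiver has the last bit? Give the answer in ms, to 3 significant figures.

1.24 ms

L = 2427 × 8 = 19416 bits.
Transmission delay = L/R = 19416 / 550000000 = 0.0353018 ms.
Propagation delay = d/s = 550 m / 2.26e+08 m/s = 0.00243363 ms.
Plus processing delay 1.2 ms = 1.2 ms.
Total = 1.24 ms.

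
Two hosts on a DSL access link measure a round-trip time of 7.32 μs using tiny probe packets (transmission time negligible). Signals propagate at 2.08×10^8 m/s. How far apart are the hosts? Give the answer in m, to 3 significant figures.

One-way propagation = RTT/2 = 3.66 μs.
d = s × t = 208000000 × 3.66e-06 = 761 m.

761 m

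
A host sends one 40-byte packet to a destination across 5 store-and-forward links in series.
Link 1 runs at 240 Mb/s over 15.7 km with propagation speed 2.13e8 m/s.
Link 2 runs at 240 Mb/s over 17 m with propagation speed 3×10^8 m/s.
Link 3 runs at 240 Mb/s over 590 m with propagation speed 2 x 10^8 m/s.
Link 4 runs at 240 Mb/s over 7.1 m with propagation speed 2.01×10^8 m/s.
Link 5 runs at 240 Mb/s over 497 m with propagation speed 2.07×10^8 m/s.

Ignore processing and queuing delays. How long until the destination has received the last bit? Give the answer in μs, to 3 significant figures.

85.8 μs

L = 40 × 8 = 320 bits.
Transmission delay per hop = L/R = 320/240000000 = 1.33333 μs; 5 hops → 6.66667 μs.
Propagation delays (d/s per hop): 73.7089, 0.0566667, 2.95, 0.0353234, 2.40097 μs; sum = 79.1519 μs.
End-to-end = 85.8 μs.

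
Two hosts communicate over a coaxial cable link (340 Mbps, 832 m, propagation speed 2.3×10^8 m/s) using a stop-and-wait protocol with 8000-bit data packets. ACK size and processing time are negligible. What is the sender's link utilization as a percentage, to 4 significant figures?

76.48 %

t_tx = L/R = 8000/340000000 = 2.35294e-05 s.
t_prop = 832/2.3e+08 = 3.61739e-06 s; RTT = 7.23478e-06 s.
Cycle = t_tx + RTT = 3.07642e-05 s.
Utilization = t_tx / cycle = 2.35294e-05/3.07642e-05 = 76.48 %.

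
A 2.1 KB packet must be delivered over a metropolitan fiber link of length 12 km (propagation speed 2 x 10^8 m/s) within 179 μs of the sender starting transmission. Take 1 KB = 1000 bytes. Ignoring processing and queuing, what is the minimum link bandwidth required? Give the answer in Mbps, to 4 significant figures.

141.2 Mbps

L = 16800 bits.
Propagation delay = 12000 / 200000000 = 60 μs.
Transmission budget = 179 − 60 = 119 μs.
R ≥ L / t_tx = 16800 bits / 0.000119 s = 141.2 Mbps.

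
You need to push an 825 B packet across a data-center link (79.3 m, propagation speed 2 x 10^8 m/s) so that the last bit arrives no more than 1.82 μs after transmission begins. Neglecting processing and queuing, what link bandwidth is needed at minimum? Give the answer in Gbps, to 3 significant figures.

L = 6600 bits.
Propagation delay = 79.3 / 200000000 = 0.3965 μs.
Transmission budget = 1.82 − 0.3965 = 1.4235 μs.
R ≥ L / t_tx = 6600 bits / 1.4235e-06 s = 4.64 Gbps.

4.64 Gbps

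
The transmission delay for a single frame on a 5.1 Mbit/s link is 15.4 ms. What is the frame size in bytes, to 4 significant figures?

9818 bytes

L = R × t_tx = 5100000 b/s × 0.0154 s = 78540 bits.
In bytes: 78540 / 8 = 9818 bytes.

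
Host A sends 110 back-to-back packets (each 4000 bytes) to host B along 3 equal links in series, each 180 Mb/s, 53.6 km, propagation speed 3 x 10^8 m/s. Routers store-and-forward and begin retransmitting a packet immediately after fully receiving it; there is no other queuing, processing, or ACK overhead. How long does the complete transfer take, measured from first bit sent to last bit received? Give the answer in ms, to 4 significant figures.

20.45 ms

Per-hop transmission t_tx = L/R = 32000/180000000 = 0.177778 ms.
Per-hop propagation t_prop = 53600/300000000 = 0.178667 ms.
Pipeline fill: first packet needs 3·t_tx to clear all hops; remaining 109 packets each add one t_tx.
Total = (3+110-1)·t_tx + 3·t_prop = 112·0.177778 + 3·0.178667 = 20.45 ms.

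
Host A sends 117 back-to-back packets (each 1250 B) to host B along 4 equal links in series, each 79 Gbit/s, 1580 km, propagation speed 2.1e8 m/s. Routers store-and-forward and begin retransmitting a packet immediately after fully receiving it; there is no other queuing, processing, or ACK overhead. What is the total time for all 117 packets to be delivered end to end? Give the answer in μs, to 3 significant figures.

Per-hop transmission t_tx = L/R = 10000/79000000000 = 0.126582 μs.
Per-hop propagation t_prop = 1580000/210000000 = 7523.81 μs.
Pipeline fill: first packet needs 4·t_tx to clear all hops; remaining 116 packets each add one t_tx.
Total = (4+117-1)·t_tx + 4·t_prop = 120·0.126582 + 4·7523.81 = 30100 μs.

30100 μs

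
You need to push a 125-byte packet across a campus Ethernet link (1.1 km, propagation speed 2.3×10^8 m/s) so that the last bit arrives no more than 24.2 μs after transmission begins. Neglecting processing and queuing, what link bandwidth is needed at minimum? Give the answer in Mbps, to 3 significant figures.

51.5 Mbps

L = 1000 bits.
Propagation delay = 1100 / 2.3e+08 = 4.78261 μs.
Transmission budget = 24.2 − 4.78261 = 19.4174 μs.
R ≥ L / t_tx = 1000 bits / 1.94174e-05 s = 51.5 Mbps.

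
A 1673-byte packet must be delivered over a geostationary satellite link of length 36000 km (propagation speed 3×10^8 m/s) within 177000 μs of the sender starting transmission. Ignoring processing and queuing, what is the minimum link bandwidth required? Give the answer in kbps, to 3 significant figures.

L = 13384 bits.
Propagation delay = 36000000 / 300000000 = 120000 μs.
Transmission budget = 177000 − 120000 = 57000 μs.
R ≥ L / t_tx = 13384 bits / 0.057 s = 235 kbps.

235 kbps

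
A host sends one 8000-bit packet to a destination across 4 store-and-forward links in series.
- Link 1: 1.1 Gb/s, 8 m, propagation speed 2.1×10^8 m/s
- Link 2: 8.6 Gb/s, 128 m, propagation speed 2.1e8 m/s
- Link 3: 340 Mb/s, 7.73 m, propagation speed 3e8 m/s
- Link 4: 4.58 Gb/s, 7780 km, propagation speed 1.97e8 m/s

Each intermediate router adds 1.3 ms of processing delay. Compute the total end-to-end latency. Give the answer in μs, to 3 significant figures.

Transmission delays (L/R per hop): 7.27273, 0.930233, 23.5294, 1.74672 μs; sum = 33.4791 μs.
Propagation delays (d/s per hop): 0.0380952, 0.609524, 0.0257667, 39492.4 μs; sum = 39493.1 μs.
Processing at 3 router(s): 3 × 1.3 ms = 3900 μs.
End-to-end = 43400 μs.

43400 μs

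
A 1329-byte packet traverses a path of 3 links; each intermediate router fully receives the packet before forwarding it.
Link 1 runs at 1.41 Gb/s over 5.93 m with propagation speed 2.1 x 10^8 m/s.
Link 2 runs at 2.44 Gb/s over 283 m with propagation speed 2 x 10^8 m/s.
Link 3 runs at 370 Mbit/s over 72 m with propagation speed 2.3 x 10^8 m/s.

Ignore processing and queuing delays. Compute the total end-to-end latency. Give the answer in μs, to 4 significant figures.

42.39 μs

L = 1329 × 8 = 10632 bits.
Transmission delays (L/R per hop): 7.54043, 4.35738, 28.7351 μs; sum = 40.6329 μs.
Propagation delays (d/s per hop): 0.0282381, 1.415, 0.313043 μs; sum = 1.75628 μs.
End-to-end = 42.39 μs.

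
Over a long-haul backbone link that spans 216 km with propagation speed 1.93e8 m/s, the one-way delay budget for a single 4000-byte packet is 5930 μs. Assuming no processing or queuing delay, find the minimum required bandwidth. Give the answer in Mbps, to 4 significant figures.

L = 32000 bits.
Propagation delay = 216000 / 193000000 = 1119.17 μs.
Transmission budget = 5930 − 1119.17 = 4810.83 μs.
R ≥ L / t_tx = 32000 bits / 0.00481083 s = 6.652 Mbps.

6.652 Mbps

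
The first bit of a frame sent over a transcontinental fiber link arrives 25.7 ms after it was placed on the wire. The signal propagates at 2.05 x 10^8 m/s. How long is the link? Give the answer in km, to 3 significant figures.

5270 km

d = s × t_prop = 2.05e+08 × 0.0257 = 5270 km.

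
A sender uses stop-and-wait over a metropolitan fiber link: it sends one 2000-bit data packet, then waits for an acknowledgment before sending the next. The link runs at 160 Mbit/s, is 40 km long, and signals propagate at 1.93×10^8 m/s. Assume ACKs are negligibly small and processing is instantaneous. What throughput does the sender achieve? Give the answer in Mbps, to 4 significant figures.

4.684 Mbps

t_tx = L/R = 2000/160000000 = 1.25e-05 s.
t_prop = 40000/193000000 = 0.000207254 s; RTT = 0.000414508 s.
Cycle = t_tx + RTT = 0.000427008 s.
Throughput = L / cycle = 2000 / 0.000427008 = 4.684 Mbps.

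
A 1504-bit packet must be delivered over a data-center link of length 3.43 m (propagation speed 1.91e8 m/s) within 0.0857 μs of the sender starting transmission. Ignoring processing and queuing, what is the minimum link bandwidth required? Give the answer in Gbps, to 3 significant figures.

Propagation delay = 3.43 / 191000000 = 0.0179581 μs.
Transmission budget = 0.0857 − 0.0179581 = 0.0677419 μs.
R ≥ L / t_tx = 1504 bits / 6.77419e-08 s = 22.2 Gbps.

22.2 Gbps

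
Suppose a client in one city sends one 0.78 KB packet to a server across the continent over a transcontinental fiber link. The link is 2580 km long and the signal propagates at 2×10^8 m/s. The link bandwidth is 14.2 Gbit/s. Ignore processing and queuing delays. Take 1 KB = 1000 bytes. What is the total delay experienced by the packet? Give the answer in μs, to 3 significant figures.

12900 μs

L = 6240 bits.
Transmission delay = L/R = 6240 / 14200000000 = 0.439437 μs.
Propagation delay = d/s = 2580000 m / 200000000 m/s = 12900 μs.
Total = 12900 μs.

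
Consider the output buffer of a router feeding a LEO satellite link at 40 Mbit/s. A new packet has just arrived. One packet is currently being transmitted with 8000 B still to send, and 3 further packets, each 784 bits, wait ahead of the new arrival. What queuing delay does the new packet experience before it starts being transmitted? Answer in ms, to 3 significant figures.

1.66 ms

Each queued packet: L/R = 784/40000000 = 0.0196 ms.
3 queued → 0.0588 ms.
Plus remaining 64000 bits of current packet: 1.6 ms.
Queuing delay = 1.66 ms.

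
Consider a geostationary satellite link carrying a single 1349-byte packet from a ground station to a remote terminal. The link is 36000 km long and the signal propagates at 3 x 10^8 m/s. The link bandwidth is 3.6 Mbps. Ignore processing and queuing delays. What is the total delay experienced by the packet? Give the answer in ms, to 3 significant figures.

123 ms

L = 1349 × 8 = 10792 bits.
Transmission delay = L/R = 10792 / 3600000 = 2.99778 ms.
Propagation delay = d/s = 36000000 m / 300000000 m/s = 120 ms.
Total = 123 ms.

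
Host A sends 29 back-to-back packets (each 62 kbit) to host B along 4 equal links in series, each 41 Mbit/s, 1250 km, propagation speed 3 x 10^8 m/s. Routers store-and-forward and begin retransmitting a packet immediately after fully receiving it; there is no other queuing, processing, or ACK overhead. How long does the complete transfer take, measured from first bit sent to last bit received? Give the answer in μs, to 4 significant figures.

65060 μs

Per-hop transmission t_tx = L/R = 62000/41000000 = 1512.2 μs.
Per-hop propagation t_prop = 1250000/300000000 = 4166.67 μs.
Pipeline fill: first packet needs 4·t_tx to clear all hops; remaining 28 packets each add one t_tx.
Total = (4+29-1)·t_tx + 4·t_prop = 32·1512.2 + 4·4166.67 = 65060 μs.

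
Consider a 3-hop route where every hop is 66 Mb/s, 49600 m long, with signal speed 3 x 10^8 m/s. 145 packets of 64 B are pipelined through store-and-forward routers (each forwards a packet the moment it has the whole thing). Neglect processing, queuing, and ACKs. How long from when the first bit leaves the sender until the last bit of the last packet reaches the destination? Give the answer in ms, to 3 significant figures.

Per-hop transmission t_tx = L/R = 512/66000000 = 0.00775758 ms.
Per-hop propagation t_prop = 49600/300000000 = 0.165333 ms.
Pipeline fill: first packet needs 3·t_tx to clear all hops; remaining 144 packets each add one t_tx.
Total = (3+145-1)·t_tx + 3·t_prop = 147·0.00775758 + 3·0.165333 = 1.64 ms.

1.64 ms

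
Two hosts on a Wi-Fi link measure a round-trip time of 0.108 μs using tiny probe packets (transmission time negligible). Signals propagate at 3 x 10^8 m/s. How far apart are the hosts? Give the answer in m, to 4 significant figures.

One-way propagation = RTT/2 = 0.054 μs.
d = s × t = 300000000 × 5.4e-08 = 16.20 m.

16.20 m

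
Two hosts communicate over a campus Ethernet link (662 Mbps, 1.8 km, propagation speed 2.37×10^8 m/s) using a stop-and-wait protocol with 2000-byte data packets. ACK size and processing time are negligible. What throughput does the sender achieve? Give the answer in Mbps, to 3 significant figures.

t_tx = L/R = 16000/662000000 = 2.41692e-05 s.
t_prop = 1800/237000000 = 7.59494e-06 s; RTT = 1.51899e-05 s.
Cycle = t_tx + RTT = 3.93591e-05 s.
Throughput = L / cycle = 16000 / 3.93591e-05 = 407 Mbps.

407 Mbps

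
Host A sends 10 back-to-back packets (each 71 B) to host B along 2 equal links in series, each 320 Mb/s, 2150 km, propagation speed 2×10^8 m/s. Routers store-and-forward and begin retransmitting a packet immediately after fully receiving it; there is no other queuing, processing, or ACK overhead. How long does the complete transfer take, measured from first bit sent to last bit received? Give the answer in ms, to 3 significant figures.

Per-hop transmission t_tx = L/R = 568/320000000 = 0.001775 ms.
Per-hop propagation t_prop = 2150000/200000000 = 10.75 ms.
Pipeline fill: first packet needs 2·t_tx to clear all hops; remaining 9 packets each add one t_tx.
Total = (2+10-1)·t_tx + 2·t_prop = 11·0.001775 + 2·10.75 = 21.5 ms.

21.5 ms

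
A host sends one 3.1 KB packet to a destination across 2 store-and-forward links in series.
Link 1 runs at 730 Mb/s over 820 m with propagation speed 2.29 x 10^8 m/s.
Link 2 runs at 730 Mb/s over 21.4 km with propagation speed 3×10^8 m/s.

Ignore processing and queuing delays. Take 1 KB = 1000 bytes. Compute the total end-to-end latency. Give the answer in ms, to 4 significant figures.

0.1429 ms

L = 24800 bits.
Transmission delay per hop = L/R = 24800/730000000 = 0.0339726 ms; 2 hops → 0.0679452 ms.
Propagation delays (d/s per hop): 0.00358079, 0.0713333 ms; sum = 0.0749141 ms.
End-to-end = 0.1429 ms.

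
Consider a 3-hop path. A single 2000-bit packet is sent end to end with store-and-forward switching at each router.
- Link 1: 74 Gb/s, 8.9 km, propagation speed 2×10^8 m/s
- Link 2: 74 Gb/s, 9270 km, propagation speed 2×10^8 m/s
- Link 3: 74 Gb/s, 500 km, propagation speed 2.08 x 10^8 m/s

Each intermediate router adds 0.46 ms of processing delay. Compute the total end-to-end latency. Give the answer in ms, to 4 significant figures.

Transmission delay per hop = L/R = 2000/74000000000 = 2.7027e-05 ms; 3 hops → 8.10811e-05 ms.
Propagation delays (d/s per hop): 0.0445, 46.35, 2.40385 ms; sum = 48.7983 ms.
Processing at 2 router(s): 2 × 0.46 ms = 0.92 ms.
End-to-end = 49.72 ms.

49.72 ms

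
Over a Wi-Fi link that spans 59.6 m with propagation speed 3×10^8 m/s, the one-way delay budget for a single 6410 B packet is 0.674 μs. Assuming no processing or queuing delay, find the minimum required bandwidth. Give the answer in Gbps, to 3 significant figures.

108 Gbps

L = 51280 bits.
Propagation delay = 59.6 / 300000000 = 0.198667 μs.
Transmission budget = 0.674 − 0.198667 = 0.475333 μs.
R ≥ L / t_tx = 51280 bits / 4.75333e-07 s = 108 Gbps.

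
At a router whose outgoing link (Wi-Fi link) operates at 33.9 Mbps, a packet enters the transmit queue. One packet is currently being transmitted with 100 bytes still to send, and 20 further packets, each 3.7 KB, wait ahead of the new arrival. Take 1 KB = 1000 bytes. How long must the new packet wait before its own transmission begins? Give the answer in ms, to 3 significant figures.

Each queued packet: L/R = 29600/33900000 = 0.873156 ms.
20 queued → 17.4631 ms.
Plus remaining 800 bits of current packet: 0.0235988 ms.
Queuing delay = 17.5 ms.

17.5 ms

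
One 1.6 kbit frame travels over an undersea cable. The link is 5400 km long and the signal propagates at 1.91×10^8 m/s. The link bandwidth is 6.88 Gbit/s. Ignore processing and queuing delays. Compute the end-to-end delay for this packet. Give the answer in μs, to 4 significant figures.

28270 μs

L = 1600 bits.
Transmission delay = L/R = 1600 / 6880000000 = 0.232558 μs.
Propagation delay = d/s = 5400000 m / 191000000 m/s = 28272.3 μs.
Total = 28270 μs.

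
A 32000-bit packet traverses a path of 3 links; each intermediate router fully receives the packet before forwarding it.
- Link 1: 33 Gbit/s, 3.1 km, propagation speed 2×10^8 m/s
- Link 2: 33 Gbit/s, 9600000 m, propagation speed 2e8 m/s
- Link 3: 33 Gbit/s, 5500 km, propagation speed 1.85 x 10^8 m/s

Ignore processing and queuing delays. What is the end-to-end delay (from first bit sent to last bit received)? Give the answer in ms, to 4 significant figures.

77.75 ms

Transmission delay per hop = L/R = 32000/33000000000 = 0.000969697 ms; 3 hops → 0.00290909 ms.
Propagation delays (d/s per hop): 0.0155, 48, 29.7297 ms; sum = 77.7452 ms.
End-to-end = 77.75 ms.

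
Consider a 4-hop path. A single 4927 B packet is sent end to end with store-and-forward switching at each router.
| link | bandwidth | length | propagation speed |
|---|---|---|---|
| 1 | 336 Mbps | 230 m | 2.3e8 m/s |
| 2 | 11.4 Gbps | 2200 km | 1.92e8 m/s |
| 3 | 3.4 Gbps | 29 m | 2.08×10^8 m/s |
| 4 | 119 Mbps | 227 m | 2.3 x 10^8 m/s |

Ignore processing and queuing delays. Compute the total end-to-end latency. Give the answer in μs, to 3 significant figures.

11900 μs

L = 4927 × 8 = 39416 bits.
Transmission delays (L/R per hop): 117.31, 3.45754, 11.5929, 331.227 μs; sum = 463.587 μs.
Propagation delays (d/s per hop): 1, 11458.3, 0.139423, 0.986957 μs; sum = 11460.5 μs.
End-to-end = 11900 μs.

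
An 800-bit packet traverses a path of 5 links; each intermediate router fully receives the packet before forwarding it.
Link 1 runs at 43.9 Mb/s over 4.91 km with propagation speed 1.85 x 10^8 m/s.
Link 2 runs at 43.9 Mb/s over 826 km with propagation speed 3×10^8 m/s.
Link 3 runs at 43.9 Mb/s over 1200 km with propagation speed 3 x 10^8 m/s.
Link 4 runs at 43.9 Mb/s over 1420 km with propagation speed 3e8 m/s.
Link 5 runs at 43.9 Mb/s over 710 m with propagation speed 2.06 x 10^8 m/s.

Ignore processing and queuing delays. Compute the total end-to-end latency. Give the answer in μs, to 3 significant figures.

11600 μs

Transmission delay per hop = L/R = 800/43900000 = 18.2232 μs; 5 hops → 91.1162 μs.
Propagation delays (d/s per hop): 26.5405, 2753.33, 4000, 4733.33, 3.4466 μs; sum = 11516.7 μs.
End-to-end = 11600 μs.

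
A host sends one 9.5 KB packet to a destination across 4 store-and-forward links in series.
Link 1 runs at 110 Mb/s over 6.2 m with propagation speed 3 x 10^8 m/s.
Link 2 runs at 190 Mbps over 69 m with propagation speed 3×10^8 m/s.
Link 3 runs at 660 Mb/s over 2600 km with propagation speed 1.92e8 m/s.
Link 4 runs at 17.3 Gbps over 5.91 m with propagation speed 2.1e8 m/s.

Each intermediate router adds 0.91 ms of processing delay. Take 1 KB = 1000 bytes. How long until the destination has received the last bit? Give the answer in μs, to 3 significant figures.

17500 μs

L = 76000 bits.
Transmission delays (L/R per hop): 690.909, 400, 115.152, 4.39306 μs; sum = 1210.45 μs.
Propagation delays (d/s per hop): 0.0206667, 0.23, 13541.7, 0.0281429 μs; sum = 13541.9 μs.
Processing at 3 router(s): 3 × 0.91 ms = 2730 μs.
End-to-end = 17500 μs.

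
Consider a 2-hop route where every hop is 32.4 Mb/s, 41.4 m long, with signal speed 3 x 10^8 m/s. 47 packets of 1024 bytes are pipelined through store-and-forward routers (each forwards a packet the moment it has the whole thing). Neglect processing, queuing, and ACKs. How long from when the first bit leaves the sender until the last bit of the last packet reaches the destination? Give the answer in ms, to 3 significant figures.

12.1 ms

Per-hop transmission t_tx = L/R = 8192/32400000 = 0.25284 ms.
Per-hop propagation t_prop = 41.4/300000000 = 0.000138 ms.
Pipeline fill: first packet needs 2·t_tx to clear all hops; remaining 46 packets each add one t_tx.
Total = (2+47-1)·t_tx + 2·t_prop = 48·0.25284 + 2·0.000138 = 12.1 ms.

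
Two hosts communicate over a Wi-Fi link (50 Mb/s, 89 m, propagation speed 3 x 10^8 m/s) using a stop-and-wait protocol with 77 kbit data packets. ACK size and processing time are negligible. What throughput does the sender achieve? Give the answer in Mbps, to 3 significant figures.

t_tx = L/R = 77000/50000000 = 0.00154 s.
t_prop = 89/300000000 = 2.96667e-07 s; RTT = 5.93333e-07 s.
Cycle = t_tx + RTT = 0.00154059 s.
Throughput = L / cycle = 77000 / 0.00154059 = 50.0 Mbps.

50.0 Mbps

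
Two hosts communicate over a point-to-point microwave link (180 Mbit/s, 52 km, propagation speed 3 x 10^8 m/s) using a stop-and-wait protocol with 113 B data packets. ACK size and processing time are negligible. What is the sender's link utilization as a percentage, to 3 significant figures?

t_tx = L/R = 904/180000000 = 5.02222e-06 s.
t_prop = 52000/300000000 = 0.000173333 s; RTT = 0.000346667 s.
Cycle = t_tx + RTT = 0.000351689 s.
Utilization = t_tx / cycle = 5.02222e-06/0.000351689 = 1.43 %.

1.43 %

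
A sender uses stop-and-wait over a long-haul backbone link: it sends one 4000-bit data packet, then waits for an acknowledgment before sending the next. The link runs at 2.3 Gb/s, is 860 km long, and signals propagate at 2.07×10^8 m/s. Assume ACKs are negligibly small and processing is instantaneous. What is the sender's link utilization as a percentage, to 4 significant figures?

t_tx = L/R = 4000/2300000000 = 1.73913e-06 s.
t_prop = 860000/2.07e+08 = 0.00415459 s; RTT = 0.00830918 s.
Cycle = t_tx + RTT = 0.00831092 s.
Utilization = t_tx / cycle = 1.73913e-06/0.00831092 = 0.02093 %.

0.02093 %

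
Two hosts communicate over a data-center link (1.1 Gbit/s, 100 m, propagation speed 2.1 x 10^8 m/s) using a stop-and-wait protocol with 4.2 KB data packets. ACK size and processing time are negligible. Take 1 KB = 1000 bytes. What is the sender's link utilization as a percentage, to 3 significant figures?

t_tx = L/R = 33600/1100000000 = 3.05455e-05 s.
t_prop = 100/210000000 = 4.7619e-07 s; RTT = 9.52381e-07 s.
Cycle = t_tx + RTT = 3.14978e-05 s.
Utilization = t_tx / cycle = 3.05455e-05/3.14978e-05 = 97.0 %.

97.0 %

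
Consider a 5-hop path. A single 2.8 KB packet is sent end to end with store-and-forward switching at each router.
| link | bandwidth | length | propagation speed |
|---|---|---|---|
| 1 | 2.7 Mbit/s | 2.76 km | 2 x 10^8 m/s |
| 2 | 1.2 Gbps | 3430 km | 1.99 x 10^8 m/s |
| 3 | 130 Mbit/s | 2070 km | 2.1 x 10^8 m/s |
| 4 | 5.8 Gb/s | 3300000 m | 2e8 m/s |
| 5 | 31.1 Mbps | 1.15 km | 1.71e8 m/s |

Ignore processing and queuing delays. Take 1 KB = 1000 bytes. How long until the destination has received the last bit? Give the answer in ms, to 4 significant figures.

L = 22400 bits.
Transmission delays (L/R per hop): 8.2963, 0.0186667, 0.172308, 0.00386207, 0.720257 ms; sum = 9.21139 ms.
Propagation delays (d/s per hop): 0.0138, 17.2362, 9.85714, 16.5, 0.00672515 ms; sum = 43.6138 ms.
End-to-end = 52.83 ms.

52.83 ms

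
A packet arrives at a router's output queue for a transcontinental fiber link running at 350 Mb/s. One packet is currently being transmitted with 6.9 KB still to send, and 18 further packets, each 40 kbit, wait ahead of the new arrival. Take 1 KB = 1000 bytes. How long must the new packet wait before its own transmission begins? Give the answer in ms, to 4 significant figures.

2.215 ms

Each queued packet: L/R = 40000/350000000 = 0.114286 ms.
18 queued → 2.05714 ms.
Plus remaining 55200 bits of current packet: 0.157714 ms.
Queuing delay = 2.215 ms.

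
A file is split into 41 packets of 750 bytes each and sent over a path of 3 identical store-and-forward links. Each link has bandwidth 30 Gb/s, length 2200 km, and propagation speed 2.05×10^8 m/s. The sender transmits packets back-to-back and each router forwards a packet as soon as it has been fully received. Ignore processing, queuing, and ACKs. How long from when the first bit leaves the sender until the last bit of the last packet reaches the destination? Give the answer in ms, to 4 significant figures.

Per-hop transmission t_tx = L/R = 6000/30000000000 = 0.0002 ms.
Per-hop propagation t_prop = 2200000/2.05e+08 = 10.7317 ms.
Pipeline fill: first packet needs 3·t_tx to clear all hops; remaining 40 packets each add one t_tx.
Total = (3+41-1)·t_tx + 3·t_prop = 43·0.0002 + 3·10.7317 = 32.20 ms.

32.20 ms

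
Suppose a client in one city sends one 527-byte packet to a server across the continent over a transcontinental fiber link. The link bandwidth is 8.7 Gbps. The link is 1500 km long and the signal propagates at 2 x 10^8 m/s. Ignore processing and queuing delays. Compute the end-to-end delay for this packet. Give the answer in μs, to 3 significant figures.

L = 527 × 8 = 4216 bits.
Transmission delay = L/R = 4216 / 8700000000 = 0.484598 μs.
Propagation delay = d/s = 1500000 m / 200000000 m/s = 7500 μs.
Total = 7500 μs.

7500 μs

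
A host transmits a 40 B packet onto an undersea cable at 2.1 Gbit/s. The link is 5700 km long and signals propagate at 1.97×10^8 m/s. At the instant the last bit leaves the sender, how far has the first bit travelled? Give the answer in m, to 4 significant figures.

30.02 m

t_tx = L/R = 320/2100000000 = 1.52381e-07 s.
Distance = s × t_tx = 197000000 × 1.52381e-07 = 30.02 m.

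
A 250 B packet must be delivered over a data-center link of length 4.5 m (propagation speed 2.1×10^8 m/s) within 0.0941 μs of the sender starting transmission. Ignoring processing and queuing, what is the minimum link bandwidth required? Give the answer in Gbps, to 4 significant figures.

27.52 Gbps

L = 2000 bits.
Propagation delay = 4.5 / 210000000 = 0.0214286 μs.
Transmission budget = 0.0941 − 0.0214286 = 0.0726714 μs.
R ≥ L / t_tx = 2000 bits / 7.26714e-08 s = 27.52 Gbps.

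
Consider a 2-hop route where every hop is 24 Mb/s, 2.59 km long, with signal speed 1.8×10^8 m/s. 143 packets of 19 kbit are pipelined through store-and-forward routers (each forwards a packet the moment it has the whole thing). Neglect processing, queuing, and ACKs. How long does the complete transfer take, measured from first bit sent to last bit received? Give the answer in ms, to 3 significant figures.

114 ms

Per-hop transmission t_tx = L/R = 19000/24000000 = 0.791667 ms.
Per-hop propagation t_prop = 2590/180000000 = 0.0143889 ms.
Pipeline fill: first packet needs 2·t_tx to clear all hops; remaining 142 packets each add one t_tx.
Total = (2+143-1)·t_tx + 2·t_prop = 144·0.791667 + 2·0.0143889 = 114 ms.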